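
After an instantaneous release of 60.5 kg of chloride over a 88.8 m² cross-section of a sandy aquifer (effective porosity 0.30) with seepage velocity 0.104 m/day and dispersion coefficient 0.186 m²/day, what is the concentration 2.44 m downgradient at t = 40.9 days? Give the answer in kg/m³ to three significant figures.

0.208 kg/m³

For an instantaneous plane source, C(x,t) = M/(n_e·A·√(4πDt)) · exp(−(x−vt)²/(4Dt)), with n_e·A the pore (flow) area.
Plume center vt = 0.104 × 40.9 = 4.2536 m, so the well at 2.44 m is 1.8136 m upgradient of the peak.
√(4πDt) = 9.777 m, giving peak height M/(n_e·A·√(4πDt)) = 60.5/(0.30 × 88.8 × 9.777) = 0.2323 kg/m³.
(x−vt)²/(4Dt) = (-1.8136)²/(4 × 0.186 × 40.9) = 0.1081; exp(−0.1081) = 0.8975.
C = 0.2323 × 0.8975 = 0.208 kg/m³.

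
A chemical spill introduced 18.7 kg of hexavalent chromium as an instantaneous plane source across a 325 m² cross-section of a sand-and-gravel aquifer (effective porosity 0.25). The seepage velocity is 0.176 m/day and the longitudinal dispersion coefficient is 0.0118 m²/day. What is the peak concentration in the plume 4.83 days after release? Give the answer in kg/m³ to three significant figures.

0.272 kg/m³

The peak of an instantaneous 1D plume sits at x = vt; there the Gaussian factor is 1 and C_max = M/(n_e·A·√(4πDt)), where n_e·A is the pore area the mass is dissolved in.
√(4πDt) = √(4π × 0.0118 × 4.83) = 0.8463 m, so C_max = 18.7/(0.25 × 325 × 0.8463) = 0.272 kg/m³.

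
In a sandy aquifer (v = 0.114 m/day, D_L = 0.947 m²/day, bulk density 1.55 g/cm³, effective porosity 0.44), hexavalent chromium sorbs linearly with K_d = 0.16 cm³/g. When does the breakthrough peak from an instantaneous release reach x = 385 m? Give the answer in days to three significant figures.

Retardation factor R = 1 + ρ_b·K_d/n = 1 + 1.55 × 0.16/0.44 = 1.564.
Sorption retards both mechanisms: v_R = v/R = 0.07289 m/day, D_R = D/R = 0.6055 m²/day.
Peak time from v_R²t² + 2D_R t − x² = 0: t = (√(D_R² + v_R²x²) − D_R)/v_R².
√(D_R² + v_R²x²) = √(0.6055² + 0.07289² × 385²) = 28.07; v_R² = 0.005313.
t = (28.07 − 0.6055)/0.005313 = 5170 days.

5170 days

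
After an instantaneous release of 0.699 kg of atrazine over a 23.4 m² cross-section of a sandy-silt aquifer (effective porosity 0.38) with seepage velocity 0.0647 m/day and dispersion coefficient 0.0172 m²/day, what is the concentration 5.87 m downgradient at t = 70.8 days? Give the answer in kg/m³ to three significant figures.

For an instantaneous plane source, C(x,t) = M/(n_e·A·√(4πDt)) · exp(−(x−vt)²/(4Dt)), with n_e·A the pore (flow) area.
Plume center vt = 0.0647 × 70.8 = 4.58076 m, so the well at 5.87 m is 1.28924 m downgradient of the peak.
√(4πDt) = 3.912 m, giving peak height M/(n_e·A·√(4πDt)) = 0.699/(0.38 × 23.4 × 3.912) = 0.02009 kg/m³.
(x−vt)²/(4Dt) = (1.28924)²/(4 × 0.0172 × 70.8) = 0.3412; exp(−0.3412) = 0.7109.
C = 0.02009 × 0.7109 = 0.0143 kg/m³.

0.0143 kg/m³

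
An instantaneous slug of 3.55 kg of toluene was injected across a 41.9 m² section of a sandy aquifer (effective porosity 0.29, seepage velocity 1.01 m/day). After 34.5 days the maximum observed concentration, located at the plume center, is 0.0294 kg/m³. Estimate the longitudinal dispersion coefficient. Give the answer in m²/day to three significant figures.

At the plume center C_max = M/(n_e·A·√(4πDt)), so D = M²/(4πt·(n_e·A·C_max)²).
n_e·A·C_max = 0.29 × 41.9 × 0.0294 = 0.3572 kg/m.
D = 3.55²/(4π × 34.5 × 0.3572²) = 0.228 m²/day.

0.228 m²/day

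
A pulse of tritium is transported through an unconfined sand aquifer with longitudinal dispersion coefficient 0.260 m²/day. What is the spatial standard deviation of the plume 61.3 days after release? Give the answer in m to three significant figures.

Dispersive spreading gives a Gaussian with σ² = 2Dt; advection only shifts the center.
σ = √(2 × 0.260 × 61.3) = 5.65 m.

5.65 m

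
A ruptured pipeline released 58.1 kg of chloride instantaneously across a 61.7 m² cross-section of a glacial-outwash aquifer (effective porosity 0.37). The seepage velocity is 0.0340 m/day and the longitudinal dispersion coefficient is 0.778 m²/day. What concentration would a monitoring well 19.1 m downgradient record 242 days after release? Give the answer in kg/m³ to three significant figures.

0.0447 kg/m³

For an instantaneous plane source, C(x,t) = M/(n_e·A·√(4πDt)) · exp(−(x−vt)²/(4Dt)), with n_e·A the pore (flow) area.
Plume center vt = 0.0340 × 242 = 8.228 m, so the well at 19.1 m is 10.872 m downgradient of the peak.
√(4πDt) = 48.64 m, giving peak height M/(n_e·A·√(4πDt)) = 58.1/(0.37 × 61.7 × 48.64) = 0.05232 kg/m³.
(x−vt)²/(4Dt) = (10.872)²/(4 × 0.778 × 242) = 0.1570; exp(−0.1570) = 0.8547.
C = 0.05232 × 0.8547 = 0.0447 kg/m³.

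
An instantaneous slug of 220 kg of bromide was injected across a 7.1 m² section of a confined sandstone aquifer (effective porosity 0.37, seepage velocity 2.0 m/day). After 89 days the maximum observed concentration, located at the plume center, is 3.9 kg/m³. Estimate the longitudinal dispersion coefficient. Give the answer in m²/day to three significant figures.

At the plume center C_max = M/(n_e·A·√(4πDt)), so D = M²/(4πt·(n_e·A·C_max)²).
n_e·A·C_max = 0.37 × 7.1 × 3.9 = 10.25 kg/m.
D = 220²/(4π × 89 × 10.25²) = 0.412 m²/day.

0.412 m²/day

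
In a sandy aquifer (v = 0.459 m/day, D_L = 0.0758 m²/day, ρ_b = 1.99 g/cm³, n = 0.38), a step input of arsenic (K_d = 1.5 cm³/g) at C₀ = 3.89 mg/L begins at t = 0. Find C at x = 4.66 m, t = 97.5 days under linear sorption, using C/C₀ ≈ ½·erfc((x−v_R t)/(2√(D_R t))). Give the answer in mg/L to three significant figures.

2.41 mg/L

Retardation factor R = 1 + ρ_b·K_d/n = 1 + 1.99 × 1.5/0.38 = 8.855.
Sorption retards both mechanisms: v_R = v/R = 0.05184 m/day, D_R = D/R = 0.008560 m²/day.
v_R·t = 0.05184 × 97.5 = 5.0544 m; 2√(D_R t) = 1.827 m; argument = (4.66 − 5.0544)/1.827 = -0.2159.
C = C₀ × ½·erfc(-0.2159) = 3.89 × 0.6199 = 2.41 mg/L.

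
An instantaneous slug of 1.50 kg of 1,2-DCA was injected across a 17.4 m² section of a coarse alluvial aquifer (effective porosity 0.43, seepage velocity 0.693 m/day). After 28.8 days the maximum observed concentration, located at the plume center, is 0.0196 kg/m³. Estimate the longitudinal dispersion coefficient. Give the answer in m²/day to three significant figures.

At the plume center C_max = M/(n_e·A·√(4πDt)), so D = M²/(4πt·(n_e·A·C_max)²).
n_e·A·C_max = 0.43 × 17.4 × 0.0196 = 0.1466 kg/m.
D = 1.50²/(4π × 28.8 × 0.1466²) = 0.289 m²/day.

0.289 m²/day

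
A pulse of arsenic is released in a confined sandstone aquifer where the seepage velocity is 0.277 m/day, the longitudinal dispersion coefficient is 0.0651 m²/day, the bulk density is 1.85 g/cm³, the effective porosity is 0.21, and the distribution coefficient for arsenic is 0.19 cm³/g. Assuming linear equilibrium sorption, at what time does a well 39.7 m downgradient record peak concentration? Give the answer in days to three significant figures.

381 days

Retardation factor R = 1 + ρ_b·K_d/n = 1 + 1.85 × 0.19/0.21 = 2.674.
Sorption retards both mechanisms: v_R = v/R = 0.1036 m/day, D_R = D/R = 0.02435 m²/day.
Peak time from v_R²t² + 2D_R t − x² = 0: t = (√(D_R² + v_R²x²) − D_R)/v_R².
√(D_R² + v_R²x²) = √(0.02435² + 0.1036² × 39.7²) = 4.113; v_R² = 0.01073.
t = (4.113 − 0.02435)/0.01073 = 381 days.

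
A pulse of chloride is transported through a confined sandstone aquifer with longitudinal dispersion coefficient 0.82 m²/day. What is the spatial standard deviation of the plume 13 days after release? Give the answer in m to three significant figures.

4.62 m

Dispersive spreading gives a Gaussian with σ² = 2Dt; advection only shifts the center.
σ = √(2 × 0.82 × 13) = 4.62 m.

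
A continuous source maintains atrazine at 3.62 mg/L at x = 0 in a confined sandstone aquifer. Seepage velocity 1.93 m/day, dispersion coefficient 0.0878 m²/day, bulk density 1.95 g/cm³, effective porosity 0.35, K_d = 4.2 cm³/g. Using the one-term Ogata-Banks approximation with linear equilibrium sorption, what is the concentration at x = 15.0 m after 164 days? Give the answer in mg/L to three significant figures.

Retardation factor R = 1 + ρ_b·K_d/n = 1 + 1.95 × 4.2/0.35 = 24.40.
Sorption retards both mechanisms: v_R = v/R = 0.07910 m/day, D_R = D/R = 0.003598 m²/day.
v_R·t = 0.07910 × 164 = 12.9724 m; 2√(D_R t) = 1.536 m; argument = (15.0 − 12.9724)/1.536 = 1.320.
C = C₀ × ½·erfc(1.320) = 3.62 × 0.03097 = 0.112 mg/L.

0.112 mg/L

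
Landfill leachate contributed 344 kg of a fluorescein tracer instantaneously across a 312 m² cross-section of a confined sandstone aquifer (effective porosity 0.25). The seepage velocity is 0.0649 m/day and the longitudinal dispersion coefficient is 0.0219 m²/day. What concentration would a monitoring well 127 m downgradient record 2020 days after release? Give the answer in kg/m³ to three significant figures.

For an instantaneous plane source, C(x,t) = M/(n_e·A·√(4πDt)) · exp(−(x−vt)²/(4Dt)), with n_e·A the pore (flow) area.
Plume center vt = 0.0649 × 2020 = 131.098 m, so the well at 127 m is 4.098 m upgradient of the peak.
√(4πDt) = 23.58 m, giving peak height M/(n_e·A·√(4πDt)) = 344/(0.25 × 312 × 23.58) = 0.1870 kg/m³.
(x−vt)²/(4Dt) = (-4.098)²/(4 × 0.0219 × 2020) = 0.09490; exp(−0.09490) = 0.9095.
C = 0.1870 × 0.9095 = 0.170 kg/m³.

0.170 kg/m³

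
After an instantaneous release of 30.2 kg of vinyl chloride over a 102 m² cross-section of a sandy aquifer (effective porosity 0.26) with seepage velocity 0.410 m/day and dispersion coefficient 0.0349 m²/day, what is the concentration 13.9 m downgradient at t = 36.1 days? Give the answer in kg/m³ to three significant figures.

For an instantaneous plane source, C(x,t) = M/(n_e·A·√(4πDt)) · exp(−(x−vt)²/(4Dt)), with n_e·A the pore (flow) area.
Plume center vt = 0.410 × 36.1 = 14.801 m, so the well at 13.9 m is 0.901 m upgradient of the peak.
√(4πDt) = 3.979 m, giving peak height M/(n_e·A·√(4πDt)) = 30.2/(0.26 × 102 × 3.979) = 0.2862 kg/m³.
(x−vt)²/(4Dt) = (-0.901)²/(4 × 0.0349 × 36.1) = 0.1611; exp(−0.1611) = 0.8512.
C = 0.2862 × 0.8512 = 0.244 kg/m³.

0.244 kg/m³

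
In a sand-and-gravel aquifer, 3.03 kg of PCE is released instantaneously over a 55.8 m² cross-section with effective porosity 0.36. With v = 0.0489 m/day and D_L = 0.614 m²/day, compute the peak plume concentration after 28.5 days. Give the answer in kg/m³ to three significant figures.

The peak of an instantaneous 1D plume sits at x = vt; there the Gaussian factor is 1 and C_max = M/(n_e·A·√(4πDt)), where n_e·A is the pore area the mass is dissolved in.
√(4πDt) = √(4π × 0.614 × 28.5) = 14.83 m, so C_max = 3.03/(0.36 × 55.8 × 14.83) = 0.0102 kg/m³.

0.0102 kg/m³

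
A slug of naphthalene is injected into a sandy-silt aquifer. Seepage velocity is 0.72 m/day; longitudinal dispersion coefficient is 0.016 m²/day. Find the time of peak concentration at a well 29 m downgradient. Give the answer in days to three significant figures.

40.2 days

For the 1D instantaneous-source solution, setting ∂C/∂t = 0 at fixed x gives v²t² + 2Dt − x² = 0, so t = (√(D² + v²x²) − D)/v².
√(D² + v²x²) = √(0.016² + 0.72² × 29²) = 20.88; v² = 0.5184.
t = (20.88 − 0.016)/0.5184 = 40.2 days (vs. the pure-advection estimate x/v = 40.3 d).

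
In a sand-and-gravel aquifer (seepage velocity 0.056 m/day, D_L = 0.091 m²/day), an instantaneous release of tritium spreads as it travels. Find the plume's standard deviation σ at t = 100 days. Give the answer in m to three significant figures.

4.27 m

Dispersive spreading gives a Gaussian with σ² = 2Dt; advection only shifts the center.
σ = √(2 × 0.091 × 100) = 4.27 m.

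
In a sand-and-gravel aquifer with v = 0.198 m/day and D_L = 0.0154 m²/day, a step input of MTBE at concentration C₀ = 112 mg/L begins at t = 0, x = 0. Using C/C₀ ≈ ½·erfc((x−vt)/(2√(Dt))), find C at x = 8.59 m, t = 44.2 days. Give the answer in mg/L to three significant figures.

62.2 mg/L

For a continuous step input, C/C₀ ≈ ½·erfc((x−vt)/(2√(Dt))).
vt = 0.198 × 44.2 = 8.7516 m and 2√(Dt) = 2√(0.0154 × 44.2) = 1.650 m.
Argument (x−vt)/(2√(Dt)) = (8.59 − 8.7516)/1.650 = -0.09794; ½·erfc(-0.09794) = 0.5551.
C = 112 × 0.5551 = 62.2 mg/L.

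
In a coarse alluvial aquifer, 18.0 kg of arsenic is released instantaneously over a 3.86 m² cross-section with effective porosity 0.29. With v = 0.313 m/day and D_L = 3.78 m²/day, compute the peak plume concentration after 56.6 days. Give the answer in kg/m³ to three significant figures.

The peak of an instantaneous 1D plume sits at x = vt; there the Gaussian factor is 1 and C_max = M/(n_e·A·√(4πDt)), where n_e·A is the pore area the mass is dissolved in.
√(4πDt) = √(4π × 3.78 × 56.6) = 51.85 m, so C_max = 18.0/(0.29 × 3.86 × 51.85) = 0.310 kg/m³.

0.310 kg/m³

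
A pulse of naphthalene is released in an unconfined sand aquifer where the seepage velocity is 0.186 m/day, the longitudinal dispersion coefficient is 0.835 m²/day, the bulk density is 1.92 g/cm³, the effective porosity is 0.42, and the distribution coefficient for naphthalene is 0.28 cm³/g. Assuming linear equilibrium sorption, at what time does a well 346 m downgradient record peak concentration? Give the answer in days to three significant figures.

Retardation factor R = 1 + ρ_b·K_d/n = 1 + 1.92 × 0.28/0.42 = 2.280.
Sorption retards both mechanisms: v_R = v/R = 0.08158 m/day, D_R = D/R = 0.3662 m²/day.
Peak time from v_R²t² + 2D_R t − x² = 0: t = (√(D_R² + v_R²x²) − D_R)/v_R².
√(D_R² + v_R²x²) = √(0.3662² + 0.08158² × 346²) = 28.23; v_R² = 0.006655.
t = (28.23 − 0.3662)/0.006655 = 4190 days.

4190 days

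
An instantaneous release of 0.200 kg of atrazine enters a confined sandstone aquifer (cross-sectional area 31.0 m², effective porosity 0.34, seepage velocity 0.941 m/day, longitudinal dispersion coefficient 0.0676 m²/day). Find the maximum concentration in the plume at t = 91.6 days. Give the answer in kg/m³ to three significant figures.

0.00215 kg/m³

The peak of an instantaneous 1D plume sits at x = vt; there the Gaussian factor is 1 and C_max = M/(n_e·A·√(4πDt)), where n_e·A is the pore area the mass is dissolved in.
√(4πDt) = √(4π × 0.0676 × 91.6) = 8.821 m, so C_max = 0.200/(0.34 × 31.0 × 8.821) = 0.00215 kg/m³.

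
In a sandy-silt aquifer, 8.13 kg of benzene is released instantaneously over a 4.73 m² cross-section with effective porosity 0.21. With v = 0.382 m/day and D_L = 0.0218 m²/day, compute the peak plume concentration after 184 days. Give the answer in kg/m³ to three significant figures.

1.15 kg/m³

The peak of an instantaneous 1D plume sits at x = vt; there the Gaussian factor is 1 and C_max = M/(n_e·A·√(4πDt)), where n_e·A is the pore area the mass is dissolved in.
√(4πDt) = √(4π × 0.0218 × 184) = 7.100 m, so C_max = 8.13/(0.21 × 4.73 × 7.100) = 1.15 kg/m³.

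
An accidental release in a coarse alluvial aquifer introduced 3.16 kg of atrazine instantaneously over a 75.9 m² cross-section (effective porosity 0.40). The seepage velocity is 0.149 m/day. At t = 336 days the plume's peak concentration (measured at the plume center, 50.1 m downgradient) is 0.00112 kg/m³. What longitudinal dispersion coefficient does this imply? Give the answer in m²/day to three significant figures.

At the plume center C_max = M/(n_e·A·√(4πDt)), so D = M²/(4πt·(n_e·A·C_max)²).
n_e·A·C_max = 0.40 × 75.9 × 0.00112 = 0.03400 kg/m.
D = 3.16²/(4π × 336 × 0.03400²) = 2.05 m²/day.

2.05 m²/day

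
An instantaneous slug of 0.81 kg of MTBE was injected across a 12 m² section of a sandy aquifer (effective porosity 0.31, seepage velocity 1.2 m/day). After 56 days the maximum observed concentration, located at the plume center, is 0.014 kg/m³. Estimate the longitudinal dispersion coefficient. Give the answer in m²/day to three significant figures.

At the plume center C_max = M/(n_e·A·√(4πDt)), so D = M²/(4πt·(n_e·A·C_max)²).
n_e·A·C_max = 0.31 × 12 × 0.014 = 0.05208 kg/m.
D = 0.81²/(4π × 56 × 0.05208²) = 0.344 m²/day.

0.344 m²/day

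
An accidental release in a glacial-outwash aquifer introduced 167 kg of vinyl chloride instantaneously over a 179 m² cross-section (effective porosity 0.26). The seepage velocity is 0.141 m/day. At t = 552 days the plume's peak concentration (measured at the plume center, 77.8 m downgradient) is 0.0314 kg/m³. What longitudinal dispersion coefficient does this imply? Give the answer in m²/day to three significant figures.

1.88 m²/day

At the plume center C_max = M/(n_e·A·√(4πDt)), so D = M²/(4πt·(n_e·A·C_max)²).
n_e·A·C_max = 0.26 × 179 × 0.0314 = 1.461 kg/m.
D = 167²/(4π × 552 × 1.461²) = 1.88 m²/day.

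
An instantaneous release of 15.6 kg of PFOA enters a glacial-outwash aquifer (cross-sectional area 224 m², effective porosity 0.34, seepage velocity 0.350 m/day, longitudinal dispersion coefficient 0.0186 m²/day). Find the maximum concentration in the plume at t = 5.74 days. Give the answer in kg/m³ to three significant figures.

The peak of an instantaneous 1D plume sits at x = vt; there the Gaussian factor is 1 and C_max = M/(n_e·A·√(4πDt)), where n_e·A is the pore area the mass is dissolved in.
√(4πDt) = √(4π × 0.0186 × 5.74) = 1.158 m, so C_max = 15.6/(0.34 × 224 × 1.158) = 0.177 kg/m³.

0.177 kg/m³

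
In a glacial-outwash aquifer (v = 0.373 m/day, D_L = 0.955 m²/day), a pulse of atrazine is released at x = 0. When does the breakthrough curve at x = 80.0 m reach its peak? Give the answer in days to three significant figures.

208 days

For the 1D instantaneous-source solution, setting ∂C/∂t = 0 at fixed x gives v²t² + 2Dt − x² = 0, so t = (√(D² + v²x²) − D)/v².
√(D² + v²x²) = √(0.955² + 0.373² × 80.0²) = 29.86; v² = 0.139129.
t = (29.86 − 0.955)/0.139129 = 208 days (vs. the pure-advection estimate x/v = 214 d).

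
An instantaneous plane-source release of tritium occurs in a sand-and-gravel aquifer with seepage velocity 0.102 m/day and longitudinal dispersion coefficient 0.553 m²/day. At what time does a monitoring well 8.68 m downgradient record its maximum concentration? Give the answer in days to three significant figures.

For the 1D instantaneous-source solution, setting ∂C/∂t = 0 at fixed x gives v²t² + 2Dt − x² = 0, so t = (√(D² + v²x²) − D)/v².
√(D² + v²x²) = √(0.553² + 0.102² × 8.68²) = 1.044; v² = 0.010404.
t = (1.044 − 0.553)/0.010404 = 47.2 days (vs. the pure-advection estimate x/v = 85.1 d).

47.2 days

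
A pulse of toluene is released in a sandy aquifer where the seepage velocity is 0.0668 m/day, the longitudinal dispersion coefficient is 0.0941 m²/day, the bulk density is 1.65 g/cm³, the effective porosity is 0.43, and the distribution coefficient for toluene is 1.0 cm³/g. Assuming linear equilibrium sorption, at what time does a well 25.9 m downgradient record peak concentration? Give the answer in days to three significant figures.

Retardation factor R = 1 + ρ_b·K_d/n = 1 + 1.65 × 1.0/0.43 = 4.837.
Sorption retards both mechanisms: v_R = v/R = 0.01381 m/day, D_R = D/R = 0.01945 m²/day.
Peak time from v_R²t² + 2D_R t − x² = 0: t = (√(D_R² + v_R²x²) − D_R)/v_R².
√(D_R² + v_R²x²) = √(0.01945² + 0.01381² × 25.9²) = 0.3582; v_R² = 0.0001907.
t = (0.3582 − 0.01945)/0.0001907 = 1780 days.

1780 days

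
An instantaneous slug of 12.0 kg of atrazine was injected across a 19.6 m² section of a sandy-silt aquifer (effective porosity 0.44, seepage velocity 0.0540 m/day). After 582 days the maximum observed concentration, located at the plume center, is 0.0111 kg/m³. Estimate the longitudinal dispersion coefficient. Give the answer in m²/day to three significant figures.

At the plume center C_max = M/(n_e·A·√(4πDt)), so D = M²/(4πt·(n_e·A·C_max)²).
n_e·A·C_max = 0.44 × 19.6 × 0.0111 = 0.09573 kg/m.
D = 12.0²/(4π × 582 × 0.09573²) = 2.15 m²/day.

2.15 m²/day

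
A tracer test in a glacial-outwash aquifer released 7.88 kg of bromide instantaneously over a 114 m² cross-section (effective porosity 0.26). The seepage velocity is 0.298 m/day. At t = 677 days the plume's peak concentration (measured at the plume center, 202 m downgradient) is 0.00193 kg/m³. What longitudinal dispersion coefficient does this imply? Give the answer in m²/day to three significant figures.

2.23 m²/day

At the plume center C_max = M/(n_e·A·√(4πDt)), so D = M²/(4πt·(n_e·A·C_max)²).
n_e·A·C_max = 0.26 × 114 × 0.00193 = 0.05721 kg/m.
D = 7.88²/(4π × 677 × 0.05721²) = 2.23 m²/day.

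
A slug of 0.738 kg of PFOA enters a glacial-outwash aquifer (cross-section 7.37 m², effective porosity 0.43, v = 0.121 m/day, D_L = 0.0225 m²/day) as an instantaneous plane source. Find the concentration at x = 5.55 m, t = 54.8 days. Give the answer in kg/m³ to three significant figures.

For an instantaneous plane source, C(x,t) = M/(n_e·A·√(4πDt)) · exp(−(x−vt)²/(4Dt)), with n_e·A the pore (flow) area.
Plume center vt = 0.121 × 54.8 = 6.6308 m, so the well at 5.55 m is 1.0808 m upgradient of the peak.
√(4πDt) = 3.936 m, giving peak height M/(n_e·A·√(4πDt)) = 0.738/(0.43 × 7.37 × 3.936) = 0.05917 kg/m³.
(x−vt)²/(4Dt) = (-1.0808)²/(4 × 0.0225 × 54.8) = 0.2368; exp(−0.2368) = 0.7891.
C = 0.05917 × 0.7891 = 0.0467 kg/m³.

0.0467 kg/m³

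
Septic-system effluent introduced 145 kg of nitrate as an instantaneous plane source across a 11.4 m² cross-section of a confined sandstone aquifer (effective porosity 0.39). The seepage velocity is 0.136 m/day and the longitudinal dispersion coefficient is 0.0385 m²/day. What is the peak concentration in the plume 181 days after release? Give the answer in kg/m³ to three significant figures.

The peak of an instantaneous 1D plume sits at x = vt; there the Gaussian factor is 1 and C_max = M/(n_e·A·√(4πDt)), where n_e·A is the pore area the mass is dissolved in.
√(4πDt) = √(4π × 0.0385 × 181) = 9.358 m, so C_max = 145/(0.39 × 11.4 × 9.358) = 3.49 kg/m³.

3.49 kg/m³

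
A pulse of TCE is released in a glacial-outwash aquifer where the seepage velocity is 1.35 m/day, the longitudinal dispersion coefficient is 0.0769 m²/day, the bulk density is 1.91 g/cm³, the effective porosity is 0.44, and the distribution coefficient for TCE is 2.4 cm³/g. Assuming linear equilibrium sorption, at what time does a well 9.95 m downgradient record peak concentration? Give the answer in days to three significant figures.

83.7 days

Retardation factor R = 1 + ρ_b·K_d/n = 1 + 1.91 × 2.4/0.44 = 11.42.
Sorption retards both mechanisms: v_R = v/R = 0.1182 m/day, D_R = D/R = 0.006734 m²/day.
Peak time from v_R²t² + 2D_R t − x² = 0: t = (√(D_R² + v_R²x²) − D_R)/v_R².
√(D_R² + v_R²x²) = √(0.006734² + 0.1182² × 9.95²) = 1.176; v_R² = 0.01397.
t = (1.176 − 0.006734)/0.01397 = 83.7 days.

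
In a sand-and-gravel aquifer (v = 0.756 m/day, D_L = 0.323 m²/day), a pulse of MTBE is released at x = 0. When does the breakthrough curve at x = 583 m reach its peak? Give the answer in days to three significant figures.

771 days

For the 1D instantaneous-source solution, setting ∂C/∂t = 0 at fixed x gives v²t² + 2Dt − x² = 0, so t = (√(D² + v²x²) − D)/v².
√(D² + v²x²) = √(0.323² + 0.756² × 583²) = 440.7; v² = 0.571536.
t = (440.7 − 0.323)/0.571536 = 771 days (vs. the pure-advection estimate x/v = 771 d).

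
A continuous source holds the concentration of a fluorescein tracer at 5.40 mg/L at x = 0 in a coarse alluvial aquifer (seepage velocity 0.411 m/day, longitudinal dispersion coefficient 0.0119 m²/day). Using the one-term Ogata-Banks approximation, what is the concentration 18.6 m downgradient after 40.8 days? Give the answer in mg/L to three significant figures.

0.170 mg/L

For a continuous step input, C/C₀ ≈ ½·erfc((x−vt)/(2√(Dt))).
vt = 0.411 × 40.8 = 16.7688 m and 2√(Dt) = 2√(0.0119 × 40.8) = 1.394 m.
Argument (x−vt)/(2√(Dt)) = (18.6 − 16.7688)/1.394 = 1.314; ½·erfc(1.314) = 0.03156.
C = 5.40 × 0.03156 = 0.170 mg/L.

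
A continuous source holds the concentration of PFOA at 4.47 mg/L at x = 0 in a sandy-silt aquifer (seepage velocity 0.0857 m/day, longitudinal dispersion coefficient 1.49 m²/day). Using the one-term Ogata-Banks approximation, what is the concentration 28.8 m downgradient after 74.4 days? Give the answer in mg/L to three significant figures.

0.295 mg/L

For a continuous step input, C/C₀ ≈ ½·erfc((x−vt)/(2√(Dt))).
vt = 0.0857 × 74.4 = 6.37608 m and 2√(Dt) = 2√(1.49 × 74.4) = 21.06 m.
Argument (x−vt)/(2√(Dt)) = (28.8 − 6.37608)/21.06 = 1.065; ½·erfc(1.065) = 0.06602.
C = 4.47 × 0.06602 = 0.295 mg/L.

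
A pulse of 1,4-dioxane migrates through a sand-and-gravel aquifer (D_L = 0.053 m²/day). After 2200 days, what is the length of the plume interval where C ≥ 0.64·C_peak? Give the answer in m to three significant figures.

28.9 m

The plume is Gaussian with σ = √(2Dt) = √(2 × 0.053 × 2200) = 15.27 m.
C/C_peak = exp(−Δx²/(2σ²)) = 0.64 ⇒ Δx = σ·√(−2 ln 0.64) = 15.27 × 0.9448 = 14.43 m.
Width = 2Δx = 28.9 m.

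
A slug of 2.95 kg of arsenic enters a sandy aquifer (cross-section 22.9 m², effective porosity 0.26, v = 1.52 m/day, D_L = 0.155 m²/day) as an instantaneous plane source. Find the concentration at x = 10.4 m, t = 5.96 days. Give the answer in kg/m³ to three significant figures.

0.0894 kg/m³

For an instantaneous plane source, C(x,t) = M/(n_e·A·√(4πDt)) · exp(−(x−vt)²/(4Dt)), with n_e·A the pore (flow) area.
Plume center vt = 1.52 × 5.96 = 9.0592 m, so the well at 10.4 m is 1.3408 m downgradient of the peak.
√(4πDt) = 3.407 m, giving peak height M/(n_e·A·√(4πDt)) = 2.95/(0.26 × 22.9 × 3.407) = 0.1454 kg/m³.
(x−vt)²/(4Dt) = (1.3408)²/(4 × 0.155 × 5.96) = 0.4865; exp(−0.4865) = 0.6148.
C = 0.1454 × 0.6148 = 0.0894 kg/m³.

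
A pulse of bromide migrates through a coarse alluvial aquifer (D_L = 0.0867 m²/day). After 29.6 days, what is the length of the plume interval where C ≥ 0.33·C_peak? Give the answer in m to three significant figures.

The plume is Gaussian with σ = √(2Dt) = √(2 × 0.0867 × 29.6) = 2.266 m.
C/C_peak = exp(−Δx²/(2σ²)) = 0.33 ⇒ Δx = σ·√(−2 ln 0.33) = 2.266 × 1.489 = 3.374 m.
Width = 2Δx = 6.75 m.

6.75 m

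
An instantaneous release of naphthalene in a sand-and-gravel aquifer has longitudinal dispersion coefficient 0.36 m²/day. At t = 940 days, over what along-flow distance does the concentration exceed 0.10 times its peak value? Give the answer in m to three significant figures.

112 m

The plume is Gaussian with σ = √(2Dt) = √(2 × 0.36 × 940) = 26.02 m.
C/C_peak = exp(−Δx²/(2σ²)) = 0.10 ⇒ Δx = σ·√(−2 ln 0.10) = 26.02 × 2.146 = 55.84 m.
Width = 2Δx = 112 m.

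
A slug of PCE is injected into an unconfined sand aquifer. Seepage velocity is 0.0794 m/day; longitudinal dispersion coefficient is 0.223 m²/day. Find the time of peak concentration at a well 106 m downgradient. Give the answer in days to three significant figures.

For the 1D instantaneous-source solution, setting ∂C/∂t = 0 at fixed x gives v²t² + 2Dt − x² = 0, so t = (√(D² + v²x²) − D)/v².
√(D² + v²x²) = √(0.223² + 0.0794² × 106²) = 8.419; v² = 0.00630436.
t = (8.419 − 0.223)/0.00630436 = 1300 days (vs. the pure-advection estimate x/v = 1340 d).

1300 days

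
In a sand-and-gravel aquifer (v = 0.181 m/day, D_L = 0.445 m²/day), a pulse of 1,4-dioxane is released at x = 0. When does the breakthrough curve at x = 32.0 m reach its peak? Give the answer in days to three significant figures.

164 days

For the 1D instantaneous-source solution, setting ∂C/∂t = 0 at fixed x gives v²t² + 2Dt − x² = 0, so t = (√(D² + v²x²) − D)/v².
√(D² + v²x²) = √(0.445² + 0.181² × 32.0²) = 5.809; v² = 0.032761.
t = (5.809 − 0.445)/0.032761 = 164 days (vs. the pure-advection estimate x/v = 177 d).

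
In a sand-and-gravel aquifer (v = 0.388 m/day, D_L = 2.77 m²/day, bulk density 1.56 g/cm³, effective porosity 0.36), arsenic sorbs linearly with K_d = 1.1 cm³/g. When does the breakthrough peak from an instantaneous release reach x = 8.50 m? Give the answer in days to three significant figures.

Retardation factor R = 1 + ρ_b·K_d/n = 1 + 1.56 × 1.1/0.36 = 5.767.
Sorption retards both mechanisms: v_R = v/R = 0.06728 m/day, D_R = D/R = 0.4803 m²/day.
Peak time from v_R²t² + 2D_R t − x² = 0: t = (√(D_R² + v_R²x²) − D_R)/v_R².
√(D_R² + v_R²x²) = √(0.4803² + 0.06728² × 8.50²) = 0.7468; v_R² = 0.004527.
t = (0.7468 − 0.4803)/0.004527 = 58.9 days.

58.9 days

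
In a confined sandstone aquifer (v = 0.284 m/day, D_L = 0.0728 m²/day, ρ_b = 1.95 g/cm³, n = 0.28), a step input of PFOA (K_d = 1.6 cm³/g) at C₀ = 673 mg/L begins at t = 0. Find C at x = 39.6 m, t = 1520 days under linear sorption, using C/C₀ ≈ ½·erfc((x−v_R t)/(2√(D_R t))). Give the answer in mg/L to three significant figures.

115 mg/L

Retardation factor R = 1 + ρ_b·K_d/n = 1 + 1.95 × 1.6/0.28 = 12.14.
Sorption retards both mechanisms: v_R = v/R = 0.02339 m/day, D_R = D/R = 0.005997 m²/day.
v_R·t = 0.02339 × 1520 = 35.5528 m; 2√(D_R t) = 6.038 m; argument = (39.6 − 35.5528)/6.038 = 0.6703.
C = C₀ × ½·erfc(0.6703) = 673 × 0.1716 = 115 mg/L.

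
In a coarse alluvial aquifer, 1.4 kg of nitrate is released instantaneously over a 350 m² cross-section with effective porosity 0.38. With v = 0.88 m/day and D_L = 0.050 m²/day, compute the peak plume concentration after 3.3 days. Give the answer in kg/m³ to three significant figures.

0.00731 kg/m³

The peak of an instantaneous 1D plume sits at x = vt; there the Gaussian factor is 1 and C_max = M/(n_e·A·√(4πDt)), where n_e·A is the pore area the mass is dissolved in.
√(4πDt) = √(4π × 0.050 × 3.3) = 1.440 m, so C_max = 1.4/(0.38 × 350 × 1.440) = 0.00731 kg/m³.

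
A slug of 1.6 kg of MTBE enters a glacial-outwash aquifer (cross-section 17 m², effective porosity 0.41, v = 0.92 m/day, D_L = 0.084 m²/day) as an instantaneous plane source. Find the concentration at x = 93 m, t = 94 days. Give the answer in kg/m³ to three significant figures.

For an instantaneous plane source, C(x,t) = M/(n_e·A·√(4πDt)) · exp(−(x−vt)²/(4Dt)), with n_e·A the pore (flow) area.
Plume center vt = 0.92 × 94 = 86.48 m, so the well at 93 m is 6.52 m downgradient of the peak.
√(4πDt) = 9.961 m, giving peak height M/(n_e·A·√(4πDt)) = 1.6/(0.41 × 17 × 9.961) = 0.02305 kg/m³.
(x−vt)²/(4Dt) = (6.52)²/(4 × 0.084 × 94) = 1.346; exp(−1.346) = 0.2603.
C = 0.02305 × 0.2603 = 0.00600 kg/m³.

0.00600 kg/m³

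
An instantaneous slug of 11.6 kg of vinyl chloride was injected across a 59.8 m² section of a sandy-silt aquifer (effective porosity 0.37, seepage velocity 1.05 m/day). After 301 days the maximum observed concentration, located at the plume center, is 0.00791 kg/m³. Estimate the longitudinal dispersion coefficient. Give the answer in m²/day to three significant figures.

At the plume center C_max = M/(n_e·A·√(4πDt)), so D = M²/(4πt·(n_e·A·C_max)²).
n_e·A·C_max = 0.37 × 59.8 × 0.00791 = 0.1750 kg/m.
D = 11.6²/(4π × 301 × 0.1750²) = 1.16 m²/day.

1.16 m²/day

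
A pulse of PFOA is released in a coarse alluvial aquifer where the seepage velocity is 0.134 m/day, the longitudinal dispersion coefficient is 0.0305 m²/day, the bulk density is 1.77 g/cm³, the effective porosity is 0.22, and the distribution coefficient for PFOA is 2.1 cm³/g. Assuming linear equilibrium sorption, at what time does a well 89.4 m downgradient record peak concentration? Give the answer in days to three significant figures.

Retardation factor R = 1 + ρ_b·K_d/n = 1 + 1.77 × 2.1/0.22 = 17.90.
Sorption retards both mechanisms: v_R = v/R = 0.007486 m/day, D_R = D/R = 0.001704 m²/day.
Peak time from v_R²t² + 2D_R t − x² = 0: t = (√(D_R² + v_R²x²) − D_R)/v_R².
√(D_R² + v_R²x²) = √(0.001704² + 0.007486² × 89.4²) = 0.6693; v_R² = 5.604e-05.
t = (0.6693 − 0.001704)/5.604e-05 = 11900 days.

11900 days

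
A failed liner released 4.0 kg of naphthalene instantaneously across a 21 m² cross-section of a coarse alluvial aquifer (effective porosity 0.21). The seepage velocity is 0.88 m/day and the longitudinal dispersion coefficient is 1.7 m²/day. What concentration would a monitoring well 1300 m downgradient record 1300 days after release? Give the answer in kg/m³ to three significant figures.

For an instantaneous plane source, C(x,t) = M/(n_e·A·√(4πDt)) · exp(−(x−vt)²/(4Dt)), with n_e·A the pore (flow) area.
Plume center vt = 0.88 × 1300 = 1144 m, so the well at 1300 m is 156 m downgradient of the peak.
√(4πDt) = 166.6 m, giving peak height M/(n_e·A·√(4πDt)) = 4.0/(0.21 × 21 × 166.6) = 0.005444 kg/m³.
(x−vt)²/(4Dt) = (156)²/(4 × 1.7 × 1300) = 2.753; exp(−2.753) = 0.06374.
C = 0.005444 × 0.06374 = 0.000347 kg/m³.

0.000347 kg/m³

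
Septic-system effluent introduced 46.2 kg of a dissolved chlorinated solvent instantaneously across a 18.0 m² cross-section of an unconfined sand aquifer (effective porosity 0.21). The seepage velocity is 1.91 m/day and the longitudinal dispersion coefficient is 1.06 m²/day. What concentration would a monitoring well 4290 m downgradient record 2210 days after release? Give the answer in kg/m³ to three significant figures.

For an instantaneous plane source, C(x,t) = M/(n_e·A·√(4πDt)) · exp(−(x−vt)²/(4Dt)), with n_e·A the pore (flow) area.
Plume center vt = 1.91 × 2210 = 4221.1 m, so the well at 4290 m is 68.9 m downgradient of the peak.
√(4πDt) = 171.6 m, giving peak height M/(n_e·A·√(4πDt)) = 46.2/(0.21 × 18.0 × 171.6) = 0.07123 kg/m³.
(x−vt)²/(4Dt) = (68.9)²/(4 × 1.06 × 2210) = 0.5066; exp(−0.5066) = 0.6025.
C = 0.07123 × 0.6025 = 0.0429 kg/m³.

0.0429 kg/m³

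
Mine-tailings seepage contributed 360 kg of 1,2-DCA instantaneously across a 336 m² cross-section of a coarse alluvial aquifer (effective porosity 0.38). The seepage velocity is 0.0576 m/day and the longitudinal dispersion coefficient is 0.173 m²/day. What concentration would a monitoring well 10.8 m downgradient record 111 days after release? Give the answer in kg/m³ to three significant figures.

For an instantaneous plane source, C(x,t) = M/(n_e·A·√(4πDt)) · exp(−(x−vt)²/(4Dt)), with n_e·A the pore (flow) area.
Plume center vt = 0.0576 × 111 = 6.3936 m, so the well at 10.8 m is 4.4064 m downgradient of the peak.
√(4πDt) = 15.53 m, giving peak height M/(n_e·A·√(4πDt)) = 360/(0.38 × 336 × 15.53) = 0.1816 kg/m³.
(x−vt)²/(4Dt) = (4.4064)²/(4 × 0.173 × 111) = 0.2528; exp(−0.2528) = 0.7766.
C = 0.1816 × 0.7766 = 0.141 kg/m³.

0.141 kg/m³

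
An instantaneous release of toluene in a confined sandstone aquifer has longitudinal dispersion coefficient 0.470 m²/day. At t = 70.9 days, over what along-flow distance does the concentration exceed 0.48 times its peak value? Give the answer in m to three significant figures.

19.8 m

The plume is Gaussian with σ = √(2Dt) = √(2 × 0.470 × 70.9) = 8.164 m.
C/C_peak = exp(−Δx²/(2σ²)) = 0.48 ⇒ Δx = σ·√(−2 ln 0.48) = 8.164 × 1.212 = 9.895 m.
Width = 2Δx = 19.8 m.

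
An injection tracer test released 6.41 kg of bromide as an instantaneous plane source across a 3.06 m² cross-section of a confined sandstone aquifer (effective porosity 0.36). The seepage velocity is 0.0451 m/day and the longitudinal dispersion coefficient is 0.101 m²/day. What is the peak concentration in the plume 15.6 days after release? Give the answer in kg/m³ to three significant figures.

The peak of an instantaneous 1D plume sits at x = vt; there the Gaussian factor is 1 and C_max = M/(n_e·A·√(4πDt)), where n_e·A is the pore area the mass is dissolved in.
√(4πDt) = √(4π × 0.101 × 15.6) = 4.450 m, so C_max = 6.41/(0.36 × 3.06 × 4.450) = 1.31 kg/m³.

1.31 kg/m³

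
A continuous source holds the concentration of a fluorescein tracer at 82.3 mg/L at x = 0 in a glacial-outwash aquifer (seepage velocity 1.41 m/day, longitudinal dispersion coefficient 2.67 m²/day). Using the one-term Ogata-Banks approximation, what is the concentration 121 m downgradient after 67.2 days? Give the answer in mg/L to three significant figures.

6.83 mg/L

For a continuous step input, C/C₀ ≈ ½·erfc((x−vt)/(2√(Dt))).
vt = 1.41 × 67.2 = 94.752 m and 2√(Dt) = 2√(2.67 × 67.2) = 26.79 m.
Argument (x−vt)/(2√(Dt)) = (121 − 94.752)/26.79 = 0.9798; ½·erfc(0.9798) = 0.08293.
C = 82.3 × 0.08293 = 6.83 mg/L.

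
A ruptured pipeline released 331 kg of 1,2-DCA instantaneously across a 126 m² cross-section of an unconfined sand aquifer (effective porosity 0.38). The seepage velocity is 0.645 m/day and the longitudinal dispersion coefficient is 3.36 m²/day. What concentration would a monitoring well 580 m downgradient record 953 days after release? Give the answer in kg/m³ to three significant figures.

For an instantaneous plane source, C(x,t) = M/(n_e·A·√(4πDt)) · exp(−(x−vt)²/(4Dt)), with n_e·A the pore (flow) area.
Plume center vt = 0.645 × 953 = 614.685 m, so the well at 580 m is 34.685 m upgradient of the peak.
√(4πDt) = 200.6 m, giving peak height M/(n_e·A·√(4πDt)) = 331/(0.38 × 126 × 200.6) = 0.03446 kg/m³.
(x−vt)²/(4Dt) = (-34.685)²/(4 × 3.36 × 953) = 0.09393; exp(−0.09393) = 0.9103.
C = 0.03446 × 0.9103 = 0.0314 kg/m³.

0.0314 kg/m³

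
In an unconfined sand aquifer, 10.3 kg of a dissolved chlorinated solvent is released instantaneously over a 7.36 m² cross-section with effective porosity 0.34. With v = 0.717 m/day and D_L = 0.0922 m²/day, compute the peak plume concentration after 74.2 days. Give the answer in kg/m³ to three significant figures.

The peak of an instantaneous 1D plume sits at x = vt; there the Gaussian factor is 1 and C_max = M/(n_e·A·√(4πDt)), where n_e·A is the pore area the mass is dissolved in.
√(4πDt) = √(4π × 0.0922 × 74.2) = 9.272 m, so C_max = 10.3/(0.34 × 7.36 × 9.272) = 0.444 kg/m³.

0.444 kg/m³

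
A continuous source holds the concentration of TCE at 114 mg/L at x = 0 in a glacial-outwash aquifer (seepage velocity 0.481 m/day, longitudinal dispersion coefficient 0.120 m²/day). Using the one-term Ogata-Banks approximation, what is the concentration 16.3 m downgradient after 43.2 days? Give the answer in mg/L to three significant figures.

For a continuous step input, C/C₀ ≈ ½·erfc((x−vt)/(2√(Dt))).
vt = 0.481 × 43.2 = 20.7792 m and 2√(Dt) = 2√(0.120 × 43.2) = 4.554 m.
Argument (x−vt)/(2√(Dt)) = (16.3 − 20.7792)/4.554 = -0.9836; ½·erfc(-0.9836) = 0.9179.
C = 114 × 0.9179 = 105 mg/L.

105 mg/L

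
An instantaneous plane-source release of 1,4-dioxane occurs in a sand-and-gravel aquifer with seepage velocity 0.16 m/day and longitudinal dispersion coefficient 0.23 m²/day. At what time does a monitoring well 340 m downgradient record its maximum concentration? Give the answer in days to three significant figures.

For the 1D instantaneous-source solution, setting ∂C/∂t = 0 at fixed x gives v²t² + 2Dt − x² = 0, so t = (√(D² + v²x²) − D)/v².
√(D² + v²x²) = √(0.23² + 0.16² × 340²) = 54.40; v² = 0.0256.
t = (54.40 − 0.23)/0.0256 = 2120 days (vs. the pure-advection estimate x/v = 2120 d).

2120 days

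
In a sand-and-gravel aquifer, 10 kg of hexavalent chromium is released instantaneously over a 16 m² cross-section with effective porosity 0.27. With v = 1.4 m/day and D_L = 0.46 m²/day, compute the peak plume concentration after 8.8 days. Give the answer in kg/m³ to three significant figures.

0.325 kg/m³

The peak of an instantaneous 1D plume sits at x = vt; there the Gaussian factor is 1 and C_max = M/(n_e·A·√(4πDt)), where n_e·A is the pore area the mass is dissolved in.
√(4πDt) = √(4π × 0.46 × 8.8) = 7.132 m, so C_max = 10/(0.27 × 16 × 7.132) = 0.325 kg/m³.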